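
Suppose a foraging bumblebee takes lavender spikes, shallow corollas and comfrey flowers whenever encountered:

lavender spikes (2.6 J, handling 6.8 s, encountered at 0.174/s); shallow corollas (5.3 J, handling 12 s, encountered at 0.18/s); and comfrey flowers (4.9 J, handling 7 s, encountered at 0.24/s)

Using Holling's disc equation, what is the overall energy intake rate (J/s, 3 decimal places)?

R = Σλ_iE_i / (1 + Σλ_ih_i)
Numerator: 0.174×2.6 + 0.18×5.3 + 0.24×4.9 = 2.582
Denominator: 1 + 0.174×6.8 + 0.18×12 + 0.24×7 = 6.023
R = 2.582/6.023 = 0.4287 J/s

0.429 J/s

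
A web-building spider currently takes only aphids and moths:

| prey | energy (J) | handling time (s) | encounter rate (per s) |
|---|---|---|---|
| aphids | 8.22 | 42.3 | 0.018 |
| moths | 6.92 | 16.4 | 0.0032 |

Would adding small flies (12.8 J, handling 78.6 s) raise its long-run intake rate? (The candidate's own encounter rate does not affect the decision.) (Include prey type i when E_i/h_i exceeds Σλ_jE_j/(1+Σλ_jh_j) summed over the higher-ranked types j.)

On aphids and moths alone, R = ΣλE/(1+Σλh) = 0.1701/1.814 = 0.09378 J/s.
Profitability of small flies: 12.8/78.6 = 0.1628 J/s.
Since 0.1628 > R, including small flies increases the long-run rate.

Yes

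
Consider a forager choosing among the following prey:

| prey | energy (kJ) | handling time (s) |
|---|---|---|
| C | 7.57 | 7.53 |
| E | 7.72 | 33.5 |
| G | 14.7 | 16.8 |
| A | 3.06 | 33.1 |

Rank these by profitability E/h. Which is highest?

Profitability E/h (kJ/s): C = 7.57/7.53 = 1.01, E = 7.72/33.5 = 0.23, G = 14.7/16.8 = 0.875, A = 3.06/33.1 = 0.0924.
Ranked: C > G > E > A.

C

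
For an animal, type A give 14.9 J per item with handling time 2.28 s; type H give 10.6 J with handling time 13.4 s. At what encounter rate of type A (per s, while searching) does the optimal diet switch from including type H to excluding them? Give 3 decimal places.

The zero-one rule: include type H iff E₂/h₂ > λE₁/(1+λh₁). Equality gives the switch point.
λE₁h₂ = E₂ + λE₂h₁ ⇒ λ = E₂/(E₁h₂ − E₂h₁) = 10.6/(199.7 − 24.17) = 0.0604 per s.

0.060 per s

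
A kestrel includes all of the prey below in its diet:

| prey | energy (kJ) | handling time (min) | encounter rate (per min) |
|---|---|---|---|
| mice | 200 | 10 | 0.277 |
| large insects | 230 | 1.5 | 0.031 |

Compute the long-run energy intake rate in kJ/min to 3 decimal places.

R = Σλ_iE_i / (1 + Σλ_ih_i)
Numerator: 0.277×200 + 0.031×230 = 62.53
Denominator: 1 + 0.277×10 + 0.031×1.5 = 3.817
R = 62.53/3.817 = 16.38 kJ/min

16.384 kJ/min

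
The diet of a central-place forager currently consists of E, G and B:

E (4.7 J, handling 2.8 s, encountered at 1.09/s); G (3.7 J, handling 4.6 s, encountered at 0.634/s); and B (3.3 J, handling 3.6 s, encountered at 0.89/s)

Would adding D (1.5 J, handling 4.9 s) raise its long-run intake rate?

Intake rate on the current diet: R = (1.09×4.7 + 0.634×3.7 + 0.89×3.3) / (1 + 1.09×2.8 + 0.634×4.6 + 0.89×3.6) = 10.41/10.17 = 1.023 J/s.
Profitability of D: 1.5/4.9 = 0.3061 J/s.
Since 0.3061 < R, time spent handling D is better spent searching.

No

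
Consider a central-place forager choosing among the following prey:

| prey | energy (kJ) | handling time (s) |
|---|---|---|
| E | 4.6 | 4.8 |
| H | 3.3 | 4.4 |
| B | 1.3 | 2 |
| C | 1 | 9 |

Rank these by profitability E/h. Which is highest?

In descending order of E/h:
E: 4.6/4.8 = 0.958 kJ/s
H: 3.3/4.4 = 0.75 kJ/s
B: 1.3/2 = 0.65 kJ/s
C: 1/9 = 0.111 kJ/s

E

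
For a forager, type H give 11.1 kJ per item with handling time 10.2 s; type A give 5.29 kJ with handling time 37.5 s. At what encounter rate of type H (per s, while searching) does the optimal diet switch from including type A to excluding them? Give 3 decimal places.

Drop type A once their profitability E₂/h₂ falls below the rate achievable on type H alone: E₂/h₂ = λE₁/(1 + λh₁).
Solve for λ: λE₁h₂ = E₂(1 + λh₁) → λ(E₁h₂ − E₂h₁) = E₂ → λ = E₂/(E₁h₂ − E₂h₁).
λ = 5.29/(11.1×37.5 − 5.29×10.2) = 5.29/362.3 = 0.0146 per s.

0.015 per s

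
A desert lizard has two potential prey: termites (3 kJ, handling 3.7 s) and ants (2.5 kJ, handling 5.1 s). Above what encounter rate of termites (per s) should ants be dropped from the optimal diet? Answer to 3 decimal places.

0.413 per s

At the threshold, the rate on termites alone equals the profitability of ants: λ·3/(1 + λ·3.7) = 2.5/5.1 = 0.4902.
Rearranging, λ(3 − 0.4902×3.7) = 0.4902, so λ = 0.4902/1.186 = 0.4132 per s.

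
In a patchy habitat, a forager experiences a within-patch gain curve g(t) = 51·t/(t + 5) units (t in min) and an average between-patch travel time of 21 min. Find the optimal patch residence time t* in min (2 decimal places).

10.25 min

By the marginal value theorem, leave when the instantaneous gain rate g'(t) equals the habitat-wide average g(t)/(T + t).
g'(t) = 51·5/(t + 5)². Setting 51·5/(t+5)² = 51t/[(t+5)(21+t)] gives 5(21+t) = t(t+5), so t² = 5×21 = 105.
t* = √105 = 10.25 min.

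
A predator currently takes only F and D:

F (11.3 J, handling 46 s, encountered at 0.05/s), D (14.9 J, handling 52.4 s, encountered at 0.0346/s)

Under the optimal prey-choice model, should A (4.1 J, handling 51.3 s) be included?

Intake rate on the current diet: R = (0.05×11.3 + 0.0346×14.9) / (1 + 0.05×46 + 0.0346×52.4) = 1.081/5.113 = 0.2113 J/s.
A: E/h = 4.1/51.3 = 0.07992 J/s.
0.07992 < 0.2113, so adding A would lower the average — exclude it.

No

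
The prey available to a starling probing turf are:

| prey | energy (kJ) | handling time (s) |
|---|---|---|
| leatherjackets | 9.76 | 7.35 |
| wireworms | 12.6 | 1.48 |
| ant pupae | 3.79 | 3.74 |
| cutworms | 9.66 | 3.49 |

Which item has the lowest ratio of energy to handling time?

Profitability E/h (kJ/s): leatherjackets = 9.76/7.35 = 1.33, wireworms = 12.6/1.48 = 8.51, ant pupae = 3.79/3.74 = 1.01, cutworms = 9.66/3.49 = 2.77.
Ranked: wireworms > cutworms > leatherjackets > ant pupae.

ant pupae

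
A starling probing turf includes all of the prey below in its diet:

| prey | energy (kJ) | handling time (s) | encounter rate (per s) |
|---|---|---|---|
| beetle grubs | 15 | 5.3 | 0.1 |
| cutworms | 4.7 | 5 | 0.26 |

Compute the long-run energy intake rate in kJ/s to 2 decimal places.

R = Σλ_iE_i / (1 + Σλ_ih_i)
Numerator: 0.1×15 + 0.26×4.7 = 2.722
Denominator: 1 + 0.1×5.3 + 0.26×5 = 2.83
R = 2.722/2.83 = 0.9618 kJ/s

0.96 kJ/s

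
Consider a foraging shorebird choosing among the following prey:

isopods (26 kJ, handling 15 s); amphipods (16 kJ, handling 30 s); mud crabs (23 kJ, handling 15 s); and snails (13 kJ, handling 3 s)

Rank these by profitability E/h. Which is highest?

In descending order of E/h:
snails: 13/3 = 4.33 kJ/s
isopods: 26/15 = 1.73 kJ/s
mud crabs: 23/15 = 1.53 kJ/s
amphipods: 16/30 = 0.533 kJ/s

snails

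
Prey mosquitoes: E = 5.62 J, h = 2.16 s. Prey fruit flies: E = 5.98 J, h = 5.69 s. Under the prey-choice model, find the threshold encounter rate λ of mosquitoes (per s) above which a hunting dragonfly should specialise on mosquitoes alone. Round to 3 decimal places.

0.314 per s

The zero-one rule: include fruit flies iff E₂/h₂ > λE₁/(1+λh₁). Equality gives the switch point.
λE₁h₂ = E₂ + λE₂h₁ ⇒ λ = E₂/(E₁h₂ − E₂h₁) = 5.98/(31.98 − 12.92) = 0.3137 per s.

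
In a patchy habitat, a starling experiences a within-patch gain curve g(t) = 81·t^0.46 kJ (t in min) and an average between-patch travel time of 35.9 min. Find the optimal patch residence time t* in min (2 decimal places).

30.58 min

Optimal t* satisfies g'(t*) = g(t*)/(T + t*).
g'(t) = 0.46·81·t^-0.54. Setting 0.46·81·t^-0.54 = 81·t^0.46/(35.9+t) gives 0.46(35.9+t) = t, so 0.54·t = 0.46×35.9.
t* = 0.46×35.9/0.54 = 30.58 min.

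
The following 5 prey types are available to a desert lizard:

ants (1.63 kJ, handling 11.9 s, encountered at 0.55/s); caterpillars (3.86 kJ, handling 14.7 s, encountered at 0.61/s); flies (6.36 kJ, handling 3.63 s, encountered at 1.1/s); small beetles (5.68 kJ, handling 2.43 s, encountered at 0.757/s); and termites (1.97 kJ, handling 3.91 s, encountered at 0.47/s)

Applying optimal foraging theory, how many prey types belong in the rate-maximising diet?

2

Rank by E/h (kJ/s): small beetles 2.34, flies 1.75, termites 0.504, caterpillars 0.263, ants 0.137. Include each in turn until the next type's E/h falls below the running intake rate.
Rate on top 1: 1.514. flies: 1.75 > 1.514 → include.
Rate on top 2: 1.653. termites: 0.504 < 1.653 → exclude; stop.
Optimal diet: small beetles, flies — 2 of 5 types.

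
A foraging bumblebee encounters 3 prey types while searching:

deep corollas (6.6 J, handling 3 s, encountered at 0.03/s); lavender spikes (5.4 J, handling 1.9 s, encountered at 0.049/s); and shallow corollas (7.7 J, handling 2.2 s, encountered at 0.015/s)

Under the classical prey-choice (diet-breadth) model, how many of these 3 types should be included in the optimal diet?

Rank by E/h (J/s): shallow corollas 3.5, lavender spikes 2.84, deep corollas 2.2. Include each in turn until the next type's E/h falls below the running intake rate.
Rate on top 1: 0.1118. lavender spikes: 2.84 > 0.1118 → include.
Rate on top 2: 0.3375. deep corollas: 2.2 > 0.3375 → include.
Optimal diet: shallow corollas, lavender spikes, deep corollas — 3 of 3 types.

3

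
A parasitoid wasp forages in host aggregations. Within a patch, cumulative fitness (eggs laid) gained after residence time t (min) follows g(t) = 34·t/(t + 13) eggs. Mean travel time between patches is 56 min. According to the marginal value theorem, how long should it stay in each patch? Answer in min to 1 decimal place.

By the marginal value theorem, leave when the instantaneous gain rate g'(t) equals the habitat-wide average g(t)/(T + t).
g'(t) = 34·13/(t + 13)². Setting 34·13/(t+13)² = 34t/[(t+13)(56+t)] gives 13(56+t) = t(t+13), so t² = 13×56 = 728.
t* = √728 = 26.98 min.

27.0 min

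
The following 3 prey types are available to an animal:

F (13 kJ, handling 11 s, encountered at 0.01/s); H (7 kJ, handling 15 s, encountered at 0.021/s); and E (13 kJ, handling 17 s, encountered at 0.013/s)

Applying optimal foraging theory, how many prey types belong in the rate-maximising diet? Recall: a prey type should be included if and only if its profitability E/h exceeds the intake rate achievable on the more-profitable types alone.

Profitabilities (E/h, kJ/s): F 1.18, E 0.765, H 0.467. Add prey in this order while the next type's profitability exceeds the intake rate on those already taken.
Rate on top 1: 0.1171. E: 0.765 > 0.1171 → include.
Rate on top 2: 0.2246. H: 0.467 > 0.2246 → include.
Optimal diet: F, E, H — 3 of 3 types.

3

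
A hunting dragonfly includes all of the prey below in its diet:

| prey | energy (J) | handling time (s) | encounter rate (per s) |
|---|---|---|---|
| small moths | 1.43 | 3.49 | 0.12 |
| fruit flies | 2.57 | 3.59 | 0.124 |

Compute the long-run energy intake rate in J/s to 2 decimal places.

0.26 J/s

Energy encountered per unit search time: 0.12×1.43 + 0.124×2.57 = 0.4903 J/s.
Handling time per unit search time: 0.12×3.49 + 0.124×3.59 = 0.864.
Rate = 0.4903/(1 + 0.864) = 0.263 J/s.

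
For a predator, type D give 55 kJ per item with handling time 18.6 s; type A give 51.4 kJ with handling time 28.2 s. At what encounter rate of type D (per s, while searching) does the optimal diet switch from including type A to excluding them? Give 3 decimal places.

At the threshold, the rate on type D alone equals the profitability of type A: λ·55/(1 + λ·18.6) = 51.4/28.2 = 1.823.
Rearranging, λ(55 − 1.823×18.6) = 1.823, so λ = 1.823/21.1 = 0.08639 per s.

0.086 per s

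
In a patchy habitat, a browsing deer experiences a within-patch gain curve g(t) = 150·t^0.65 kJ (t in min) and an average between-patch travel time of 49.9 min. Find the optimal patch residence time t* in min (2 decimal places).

Maximise g(t)/(T+t): set derivative to zero → g'(t)(T+t) = g(t).
g'(t) = 0.65·150·t^-0.35. Setting 0.65·150·t^-0.35 = 150·t^0.65/(49.9+t) gives 0.65(49.9+t) = t, so 0.35·t = 0.65×49.9.
t* = 0.65×49.9/0.35 = 92.67 min.

92.67 min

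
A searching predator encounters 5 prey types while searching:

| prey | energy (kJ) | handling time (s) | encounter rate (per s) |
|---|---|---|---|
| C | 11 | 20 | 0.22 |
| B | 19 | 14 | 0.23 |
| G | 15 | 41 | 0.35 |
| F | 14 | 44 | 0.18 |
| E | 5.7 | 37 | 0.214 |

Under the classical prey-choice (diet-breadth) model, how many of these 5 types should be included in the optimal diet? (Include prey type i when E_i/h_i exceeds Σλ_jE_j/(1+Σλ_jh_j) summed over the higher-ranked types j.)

1

E/h in descending order: B 1.36, C 0.55, G 0.366, F 0.318, E 0.154 kJ/s. The optimal diet is the largest prefix of this list for which every included type satisfies E_i/h_i > R on the types above it.
Rate on top 1: 1.036. C: 0.55 < 1.036 → exclude; stop.
Optimal diet: B — 1 of 5 types.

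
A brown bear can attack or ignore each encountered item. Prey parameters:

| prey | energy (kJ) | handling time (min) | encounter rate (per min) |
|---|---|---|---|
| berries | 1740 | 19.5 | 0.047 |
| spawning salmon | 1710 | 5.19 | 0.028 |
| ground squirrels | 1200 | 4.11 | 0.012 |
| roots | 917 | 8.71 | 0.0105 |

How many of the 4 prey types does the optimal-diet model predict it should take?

4

E/h in descending order: spawning salmon 329, ground squirrels 292, roots 105, berries 89.2 kJ/min. The optimal diet is the largest prefix of this list for which every included type satisfies E_i/h_i > R on the types above it.
Rate on top 1: 41.8. ground squirrels: 292 > 41.8 → include.
Rate on top 2: 52.13. roots: 105 > 52.13 → include.
Rate on top 3: 55.91. berries: 89.2 > 55.91 → include.
Optimal diet: spawning salmon, ground squirrels, roots, berries — 4 of 4 types.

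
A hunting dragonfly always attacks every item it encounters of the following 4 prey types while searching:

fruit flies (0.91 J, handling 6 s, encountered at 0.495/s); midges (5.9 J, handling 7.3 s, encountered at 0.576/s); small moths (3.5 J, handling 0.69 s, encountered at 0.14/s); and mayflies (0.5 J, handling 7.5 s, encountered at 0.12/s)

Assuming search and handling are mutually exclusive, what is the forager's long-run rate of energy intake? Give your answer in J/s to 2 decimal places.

0.48 J/s

R = Σλ_iE_i / (1 + Σλ_ih_i)
Numerator: 0.495×0.91 + 0.576×5.9 + 0.14×3.5 + 0.12×0.5 = 4.399
Denominator: 1 + 0.495×6 + 0.576×7.3 + 0.14×0.69 + 0.12×7.5 = 9.171
R = 4.399/9.171 = 0.4796 J/s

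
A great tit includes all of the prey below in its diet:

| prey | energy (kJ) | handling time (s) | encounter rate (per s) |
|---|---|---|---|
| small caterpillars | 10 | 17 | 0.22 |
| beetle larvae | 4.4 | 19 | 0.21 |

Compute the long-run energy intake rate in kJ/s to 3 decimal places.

Energy encountered per unit search time: 0.22×10 + 0.21×4.4 = 3.124 kJ/s.
Handling time per unit search time: 0.22×17 + 0.21×19 = 7.73.
Rate = 3.124/(1 + 7.73) = 0.3578 kJ/s.

0.358 kJ/s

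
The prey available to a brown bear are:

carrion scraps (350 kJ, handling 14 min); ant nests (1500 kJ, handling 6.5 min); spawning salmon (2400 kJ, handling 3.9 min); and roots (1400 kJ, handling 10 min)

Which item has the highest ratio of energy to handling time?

In descending order of E/h:
spawning salmon: 2400/3.9 = 615 kJ/min
ant nests: 1500/6.5 = 231 kJ/min
roots: 1400/10 = 140 kJ/min
carrion scraps: 350/14 = 25 kJ/min

spawning salmon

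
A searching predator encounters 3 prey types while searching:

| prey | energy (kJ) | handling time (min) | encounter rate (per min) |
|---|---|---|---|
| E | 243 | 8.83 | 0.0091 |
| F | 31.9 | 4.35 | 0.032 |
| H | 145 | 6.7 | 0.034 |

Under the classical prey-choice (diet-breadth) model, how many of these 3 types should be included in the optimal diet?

3

Rank by E/h (kJ/min): E 27.5, H 21.6, F 7.33. Include each in turn until the next type's E/h falls below the running intake rate.
Rate on top 1: 2.047. H: 21.6 > 2.047 → include.
Rate on top 2: 5.459. F: 7.33 > 5.459 → include.
Optimal diet: E, H, F — 3 of 3 types.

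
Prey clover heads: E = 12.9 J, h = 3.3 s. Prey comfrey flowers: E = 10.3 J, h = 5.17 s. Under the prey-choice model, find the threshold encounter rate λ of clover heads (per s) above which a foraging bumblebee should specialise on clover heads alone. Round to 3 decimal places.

Drop comfrey flowers once their profitability E₂/h₂ falls below the rate achievable on clover heads alone: E₂/h₂ = λE₁/(1 + λh₁).
Solve for λ: λE₁h₂ = E₂(1 + λh₁) → λ(E₁h₂ − E₂h₁) = E₂ → λ = E₂/(E₁h₂ − E₂h₁).
λ = 10.3/(12.9×5.17 − 10.3×3.3) = 10.3/32.7 = 0.315 per s.

0.315 per s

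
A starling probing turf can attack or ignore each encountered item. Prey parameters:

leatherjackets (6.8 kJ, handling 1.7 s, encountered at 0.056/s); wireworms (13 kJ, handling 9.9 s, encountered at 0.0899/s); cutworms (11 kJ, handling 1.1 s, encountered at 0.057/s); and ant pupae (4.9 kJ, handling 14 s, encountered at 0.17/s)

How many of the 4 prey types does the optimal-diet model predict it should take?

Rank by E/h (kJ/s): cutworms 10, leatherjackets 4, wireworms 1.31, ant pupae 0.35. Include each in turn until the next type's E/h falls below the running intake rate.
Rate on top 1: 0.59. leatherjackets: 4 > 0.59 → include.
Rate on top 2: 0.8704. wireworms: 1.31 > 0.8704 → include.
Rate on top 3: 1.063. ant pupae: 0.35 < 1.063 → exclude; stop.
Optimal diet: cutworms, leatherjackets, wireworms — 3 of 4 types.

3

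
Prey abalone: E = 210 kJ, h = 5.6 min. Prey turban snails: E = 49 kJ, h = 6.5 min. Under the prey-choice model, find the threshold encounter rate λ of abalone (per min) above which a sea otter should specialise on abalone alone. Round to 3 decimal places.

0.045 per min

At the threshold, the rate on abalone alone equals the profitability of turban snails: λ·210/(1 + λ·5.6) = 49/6.5 = 7.538.
Rearranging, λ(210 − 7.538×5.6) = 7.538, so λ = 7.538/167.8 = 0.04493 per min.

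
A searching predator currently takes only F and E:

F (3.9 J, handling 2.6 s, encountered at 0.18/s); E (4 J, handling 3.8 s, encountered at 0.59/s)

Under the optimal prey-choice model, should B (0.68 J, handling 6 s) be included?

No

Intake rate on the current diet: R = (0.18×3.9 + 0.59×4) / (1 + 0.18×2.6 + 0.59×3.8) = 3.062/3.71 = 0.8253 J/s.
B: E/h = 0.68/6 = 0.1133 J/s.
0.1133 < 0.8253, so adding B would lower the average — exclude it.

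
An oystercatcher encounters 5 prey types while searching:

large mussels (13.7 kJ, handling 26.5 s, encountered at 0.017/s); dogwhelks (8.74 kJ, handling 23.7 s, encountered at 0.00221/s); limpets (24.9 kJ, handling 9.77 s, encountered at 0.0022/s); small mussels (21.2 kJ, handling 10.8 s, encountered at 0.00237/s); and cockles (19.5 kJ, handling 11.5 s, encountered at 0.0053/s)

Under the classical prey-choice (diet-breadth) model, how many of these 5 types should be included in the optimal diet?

Profitabilities (E/h, kJ/s): limpets 2.55, small mussels 1.96, cockles 1.7, large mussels 0.517, dogwhelks 0.369. Add prey in this order while the next type's profitability exceeds the intake rate on those already taken.
Rate on top 1: 0.05363. small mussels: 1.96 > 0.05363 → include.
Rate on top 2: 0.1003. cockles: 1.7 > 0.1003 → include.
Rate on top 3: 0.1881. large mussels: 0.517 > 0.1881 → include.
Rate on top 4: 0.2831. dogwhelks: 0.369 > 0.2831 → include.
Optimal diet: limpets, small mussels, cockles, large mussels, dogwhelks — 5 of 5 types.

5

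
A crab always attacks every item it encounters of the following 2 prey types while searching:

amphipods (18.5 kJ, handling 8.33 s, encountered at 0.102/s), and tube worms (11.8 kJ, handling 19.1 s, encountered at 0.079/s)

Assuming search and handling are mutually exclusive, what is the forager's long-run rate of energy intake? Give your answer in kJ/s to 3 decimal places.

0.839 kJ/s

Energy encountered per unit search time: 0.102×18.5 + 0.079×11.8 = 2.819 kJ/s.
Handling time per unit search time: 0.102×8.33 + 0.079×19.1 = 2.359.
Rate = 2.819/(1 + 2.359) = 0.8394 kJ/s.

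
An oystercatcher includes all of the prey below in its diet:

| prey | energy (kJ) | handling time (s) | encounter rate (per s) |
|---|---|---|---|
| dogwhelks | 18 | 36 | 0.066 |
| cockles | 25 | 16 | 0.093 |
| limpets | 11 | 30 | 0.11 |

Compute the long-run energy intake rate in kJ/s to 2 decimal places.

R = (0.066×18 + 0.093×25 + 0.11×11) / (1 + 0.066×36 + 0.093×16 + 0.11×30) = 4.723/8.164 = 0.5785 kJ/s.

0.58 kJ/s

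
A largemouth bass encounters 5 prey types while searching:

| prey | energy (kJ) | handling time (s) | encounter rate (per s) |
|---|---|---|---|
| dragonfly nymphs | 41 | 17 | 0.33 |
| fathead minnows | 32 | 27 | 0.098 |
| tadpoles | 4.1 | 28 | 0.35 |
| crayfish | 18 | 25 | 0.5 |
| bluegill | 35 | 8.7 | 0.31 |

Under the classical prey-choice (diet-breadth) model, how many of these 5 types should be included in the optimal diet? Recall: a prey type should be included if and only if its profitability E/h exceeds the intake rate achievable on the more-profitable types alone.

Rank by E/h (kJ/s): bluegill 4.02, dragonfly nymphs 2.41, fathead minnows 1.19, crayfish 0.72, tadpoles 0.146. Include each in turn until the next type's E/h falls below the running intake rate.
Rate on top 1: 2.935. dragonfly nymphs: 2.41 < 2.935 → exclude; stop.
Optimal diet: bluegill — 1 of 5 types.

1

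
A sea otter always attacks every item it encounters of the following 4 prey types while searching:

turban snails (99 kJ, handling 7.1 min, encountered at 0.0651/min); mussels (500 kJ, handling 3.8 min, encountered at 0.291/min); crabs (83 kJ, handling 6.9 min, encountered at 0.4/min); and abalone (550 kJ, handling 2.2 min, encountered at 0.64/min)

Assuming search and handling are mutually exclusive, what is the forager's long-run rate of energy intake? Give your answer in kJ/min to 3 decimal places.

79.742 kJ/min

R = Σλ_iE_i / (1 + Σλ_ih_i)
Numerator: 0.0651×99 + 0.291×500 + 0.4×83 + 0.64×550 = 537.1
Denominator: 1 + 0.0651×7.1 + 0.291×3.8 + 0.4×6.9 + 0.64×2.2 = 6.736
R = 537.1/6.736 = 79.74 kJ/min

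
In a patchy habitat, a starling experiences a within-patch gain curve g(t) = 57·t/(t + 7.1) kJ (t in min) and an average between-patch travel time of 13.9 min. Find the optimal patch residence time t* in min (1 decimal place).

Optimal t* satisfies g'(t*) = g(t*)/(T + t*).
g'(t) = 57·7.1/(t + 7.1)². Setting 57·7.1/(t+7.1)² = 57t/[(t+7.1)(13.9+t)] gives 7.1(13.9+t) = t(t+7.1), so t² = 7.1×13.9 = 98.69.
t* = √98.69 = 9.934 min.

9.9 min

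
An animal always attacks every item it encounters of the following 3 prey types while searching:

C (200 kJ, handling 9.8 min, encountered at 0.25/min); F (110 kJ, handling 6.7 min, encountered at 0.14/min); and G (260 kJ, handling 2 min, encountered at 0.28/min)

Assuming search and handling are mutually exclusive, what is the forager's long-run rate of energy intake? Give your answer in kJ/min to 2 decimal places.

27.93 kJ/min

R = Σλ_iE_i / (1 + Σλ_ih_i)
Numerator: 0.25×200 + 0.14×110 + 0.28×260 = 138.2
Denominator: 1 + 0.25×9.8 + 0.14×6.7 + 0.28×2 = 4.948
R = 138.2/4.948 = 27.93 kJ/min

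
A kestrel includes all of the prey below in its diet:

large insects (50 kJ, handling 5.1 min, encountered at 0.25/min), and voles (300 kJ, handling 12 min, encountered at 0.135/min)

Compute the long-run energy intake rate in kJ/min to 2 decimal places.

Energy encountered per unit search time: 0.25×50 + 0.135×300 = 53 kJ/min.
Handling time per unit search time: 0.25×5.1 + 0.135×12 = 2.895.
Rate = 53/(1 + 2.895) = 13.61 kJ/min.

13.61 kJ/min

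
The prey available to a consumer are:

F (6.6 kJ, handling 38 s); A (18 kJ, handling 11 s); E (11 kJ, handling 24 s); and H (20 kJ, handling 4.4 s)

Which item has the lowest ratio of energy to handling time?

Profitability E/h (kJ/s): F = 6.6/38 = 0.174, A = 18/11 = 1.64, E = 11/24 = 0.458, H = 20/4.4 = 4.55.
Ranked: H > A > E > F.

F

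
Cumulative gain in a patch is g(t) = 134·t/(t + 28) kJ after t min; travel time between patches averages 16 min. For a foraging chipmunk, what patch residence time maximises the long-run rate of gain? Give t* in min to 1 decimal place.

21.2 min

Optimal t* satisfies g'(t*) = g(t*)/(T + t*).
g'(t) = 134·28/(t + 28)². Setting 134·28/(t+28)² = 134t/[(t+28)(16+t)] gives 28(16+t) = t(t+28), so t² = 28×16 = 448.
t* = √448 = 21.17 min.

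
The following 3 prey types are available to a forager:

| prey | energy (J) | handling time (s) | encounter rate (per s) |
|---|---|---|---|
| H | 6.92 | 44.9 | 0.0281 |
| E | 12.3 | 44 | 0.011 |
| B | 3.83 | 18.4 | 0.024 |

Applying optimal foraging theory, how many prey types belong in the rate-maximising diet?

Profitabilities (E/h, J/s): E 0.28, B 0.208, H 0.154. Add prey in this order while the next type's profitability exceeds the intake rate on those already taken.
Rate on top 1: 0.09117. B: 0.208 > 0.09117 → include.
Rate on top 2: 0.118. H: 0.154 > 0.118 → include.
Optimal diet: E, B, H — 3 of 3 types.

3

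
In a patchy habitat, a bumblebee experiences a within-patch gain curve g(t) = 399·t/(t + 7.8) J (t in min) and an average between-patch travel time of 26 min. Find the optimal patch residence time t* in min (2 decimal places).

Optimal t* satisfies g'(t*) = g(t*)/(T + t*).
g'(t) = 399·7.8/(t + 7.8)². Setting 399·7.8/(t+7.8)² = 399t/[(t+7.8)(26+t)] gives 7.8(26+t) = t(t+7.8), so t² = 7.8×26 = 202.8.
t* = √202.8 = 14.24 min.

14.24 min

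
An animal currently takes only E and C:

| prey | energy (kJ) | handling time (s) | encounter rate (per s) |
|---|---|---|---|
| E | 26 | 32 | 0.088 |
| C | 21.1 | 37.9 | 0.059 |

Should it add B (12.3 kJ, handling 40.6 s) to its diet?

On E and C alone, R = ΣλE/(1+Σλh) = 3.533/6.052 = 0.5837 kJ/s.
Profitability of B: 12.3/40.6 = 0.303 kJ/s.
Since 0.303 < R, time spent handling B is better spent searching.

No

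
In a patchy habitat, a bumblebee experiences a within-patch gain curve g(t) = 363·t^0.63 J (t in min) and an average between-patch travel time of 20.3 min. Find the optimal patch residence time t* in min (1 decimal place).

Optimal t* satisfies g'(t*) = g(t*)/(T + t*).
g'(t) = 0.63·363·t^-0.37. Setting 0.63·363·t^-0.37 = 363·t^0.63/(20.3+t) gives 0.63(20.3+t) = t, so 0.37·t = 0.63×20.3.
t* = 0.63×20.3/0.37 = 34.56 min.

34.6 min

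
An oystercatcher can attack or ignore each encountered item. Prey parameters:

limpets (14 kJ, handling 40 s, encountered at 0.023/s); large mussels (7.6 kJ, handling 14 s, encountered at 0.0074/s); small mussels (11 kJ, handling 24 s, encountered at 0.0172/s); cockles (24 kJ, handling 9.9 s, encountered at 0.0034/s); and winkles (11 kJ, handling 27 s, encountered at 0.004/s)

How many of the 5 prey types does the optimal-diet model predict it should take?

Rank by E/h (kJ/s): cockles 2.42, large mussels 0.543, small mussels 0.458, winkles 0.407, limpets 0.35. Include each in turn until the next type's E/h falls below the running intake rate.
Rate on top 1: 0.07894. large mussels: 0.543 > 0.07894 → include.
Rate on top 2: 0.1212. small mussels: 0.458 > 0.1212 → include.
Rate on top 3: 0.211. winkles: 0.407 > 0.211 → include.
Rate on top 4: 0.2238. limpets: 0.35 > 0.2238 → include.
Optimal diet: cockles, large mussels, small mussels, winkles, limpets — 5 of 5 types.

5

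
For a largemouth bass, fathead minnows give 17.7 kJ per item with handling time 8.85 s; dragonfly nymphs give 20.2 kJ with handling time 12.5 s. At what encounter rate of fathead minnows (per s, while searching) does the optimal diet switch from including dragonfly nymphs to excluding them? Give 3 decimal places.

Drop dragonfly nymphs once their profitability E₂/h₂ falls below the rate achievable on fathead minnows alone: E₂/h₂ = λE₁/(1 + λh₁).
Solve for λ: λE₁h₂ = E₂(1 + λh₁) → λ(E₁h₂ − E₂h₁) = E₂ → λ = E₂/(E₁h₂ − E₂h₁).
λ = 20.2/(17.7×12.5 − 20.2×8.85) = 20.2/42.48 = 0.4755 per s.

0.476 per s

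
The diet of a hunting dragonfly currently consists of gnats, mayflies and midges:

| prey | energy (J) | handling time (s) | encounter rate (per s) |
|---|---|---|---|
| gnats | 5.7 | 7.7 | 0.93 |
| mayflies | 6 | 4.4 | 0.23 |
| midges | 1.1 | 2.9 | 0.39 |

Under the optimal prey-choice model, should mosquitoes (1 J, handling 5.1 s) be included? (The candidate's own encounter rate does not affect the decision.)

No

Intake rate on the current diet: R = (0.93×5.7 + 0.23×6 + 0.39×1.1) / (1 + 0.93×7.7 + 0.23×4.4 + 0.39×2.9) = 7.11/10.3 = 0.69 J/s.
Profitability of mosquitoes: 1/5.1 = 0.1961 J/s.
Since 0.1961 < R, time spent handling mosquitoes is better spent searching.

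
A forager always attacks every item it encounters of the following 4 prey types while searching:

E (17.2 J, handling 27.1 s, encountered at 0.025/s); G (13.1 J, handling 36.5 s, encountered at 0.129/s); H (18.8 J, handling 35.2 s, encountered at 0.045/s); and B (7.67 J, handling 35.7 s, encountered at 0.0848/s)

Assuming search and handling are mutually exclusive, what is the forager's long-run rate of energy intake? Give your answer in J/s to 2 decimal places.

R = Σλ_iE_i / (1 + Σλ_ih_i)
Numerator: 0.025×17.2 + 0.129×13.1 + 0.045×18.8 + 0.0848×7.67 = 3.616
Denominator: 1 + 0.025×27.1 + 0.129×36.5 + 0.045×35.2 + 0.0848×35.7 = 11
R = 3.616/11 = 0.3288 J/s

0.33 J/s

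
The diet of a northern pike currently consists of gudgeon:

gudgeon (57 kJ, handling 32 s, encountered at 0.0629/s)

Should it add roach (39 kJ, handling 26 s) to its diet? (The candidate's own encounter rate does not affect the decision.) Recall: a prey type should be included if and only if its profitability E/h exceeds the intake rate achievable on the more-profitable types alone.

Intake rate on the current diet: R = (0.0629×57) / (1 + 0.0629×32) = 3.585/3.013 = 1.19 kJ/s.
roach: E/h = 39/26 = 1.5 kJ/s.
Since 1.5 > R, including roach increases the long-run rate.

Yes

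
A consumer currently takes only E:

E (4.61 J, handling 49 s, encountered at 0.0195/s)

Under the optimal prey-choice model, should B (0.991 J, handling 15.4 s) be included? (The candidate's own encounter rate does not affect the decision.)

Yes

On E alone, R = ΣλE/(1+Σλh) = 0.0899/1.956 = 0.04597 J/s.
B: E/h = 0.991/15.4 = 0.06435 J/s.
Since 0.06435 > R, including B increases the long-run rate.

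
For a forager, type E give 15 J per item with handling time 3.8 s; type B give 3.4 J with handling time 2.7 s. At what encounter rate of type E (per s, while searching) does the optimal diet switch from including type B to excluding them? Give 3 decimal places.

At the threshold, the rate on type E alone equals the profitability of type B: λ·15/(1 + λ·3.8) = 3.4/2.7 = 1.259.
Rearranging, λ(15 − 1.259×3.8) = 1.259, so λ = 1.259/10.21 = 0.1233 per s.

0.123 per s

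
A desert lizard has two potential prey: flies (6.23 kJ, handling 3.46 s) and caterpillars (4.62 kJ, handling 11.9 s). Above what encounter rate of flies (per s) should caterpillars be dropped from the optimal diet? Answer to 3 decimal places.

0.079 per s

At the threshold, the rate on flies alone equals the profitability of caterpillars: λ·6.23/(1 + λ·3.46) = 4.62/11.9 = 0.3882.
Rearranging, λ(6.23 − 0.3882×3.46) = 0.3882, so λ = 0.3882/4.887 = 0.07945 per s.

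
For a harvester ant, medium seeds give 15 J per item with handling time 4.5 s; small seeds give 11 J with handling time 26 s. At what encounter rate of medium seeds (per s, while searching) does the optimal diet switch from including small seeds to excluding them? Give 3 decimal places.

0.032 per s

Drop small seeds once their profitability E₂/h₂ falls below the rate achievable on medium seeds alone: E₂/h₂ = λE₁/(1 + λh₁).
Solve for λ: λE₁h₂ = E₂(1 + λh₁) → λ(E₁h₂ − E₂h₁) = E₂ → λ = E₂/(E₁h₂ − E₂h₁).
λ = 11/(15×26 − 11×4.5) = 11/340.5 = 0.03231 per s.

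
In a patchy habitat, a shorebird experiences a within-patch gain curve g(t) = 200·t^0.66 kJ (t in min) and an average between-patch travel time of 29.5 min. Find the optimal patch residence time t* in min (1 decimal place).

57.3 min

Maximise g(t)/(T+t): set derivative to zero → g'(t)(T+t) = g(t).
g'(t) = 0.66·200·t^-0.34. Setting 0.66·200·t^-0.34 = 200·t^0.66/(29.5+t) gives 0.66(29.5+t) = t, so 0.34·t = 0.66×29.5.
t* = 0.66×29.5/0.34 = 57.26 min.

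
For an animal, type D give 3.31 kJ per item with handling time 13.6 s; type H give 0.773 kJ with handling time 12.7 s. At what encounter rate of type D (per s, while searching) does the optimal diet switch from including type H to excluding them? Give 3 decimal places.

Drop type H once their profitability E₂/h₂ falls below the rate achievable on type D alone: E₂/h₂ = λE₁/(1 + λh₁).
Solve for λ: λE₁h₂ = E₂(1 + λh₁) → λ(E₁h₂ − E₂h₁) = E₂ → λ = E₂/(E₁h₂ − E₂h₁).
λ = 0.773/(3.31×12.7 − 0.773×13.6) = 0.773/31.52 = 0.02452 per s.

0.025 per s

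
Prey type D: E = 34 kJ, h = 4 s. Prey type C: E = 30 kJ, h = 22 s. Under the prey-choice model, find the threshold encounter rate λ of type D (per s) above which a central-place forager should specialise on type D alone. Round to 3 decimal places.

At the threshold, the rate on type D alone equals the profitability of type C: λ·34/(1 + λ·4) = 30/22 = 1.364.
Rearranging, λ(34 − 1.364×4) = 1.364, so λ = 1.364/28.55 = 0.04777 per s.

0.048 per s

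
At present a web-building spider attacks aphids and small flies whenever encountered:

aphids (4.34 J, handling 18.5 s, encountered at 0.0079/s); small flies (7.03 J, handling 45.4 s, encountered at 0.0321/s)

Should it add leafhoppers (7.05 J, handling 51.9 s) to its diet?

On aphids and small flies alone, R = ΣλE/(1+Σλh) = 0.2599/2.603 = 0.09985 J/s.
leafhoppers: E/h = 7.05/51.9 = 0.1358 J/s.
Since 0.1358 > R, including leafhoppers increases the long-run rate.

Yes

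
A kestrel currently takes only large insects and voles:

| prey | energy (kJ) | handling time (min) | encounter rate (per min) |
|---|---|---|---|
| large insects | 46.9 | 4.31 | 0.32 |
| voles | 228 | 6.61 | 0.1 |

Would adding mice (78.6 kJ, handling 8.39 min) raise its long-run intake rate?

On large insects and voles alone, R = ΣλE/(1+Σλh) = 37.81/3.04 = 12.44 kJ/min.
Profitability of mice: 78.6/8.39 = 9.368 kJ/min.
9.368 < 12.44, so adding mice would lower the average — exclude it.

No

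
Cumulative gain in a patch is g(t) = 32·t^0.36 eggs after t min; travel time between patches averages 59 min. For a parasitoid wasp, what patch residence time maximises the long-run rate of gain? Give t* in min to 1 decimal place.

33.2 min

By the marginal value theorem, leave when the instantaneous gain rate g'(t) equals the habitat-wide average g(t)/(T + t).
g'(t) = 0.36·32·t^-0.64. Setting 0.36·32·t^-0.64 = 32·t^0.36/(59+t) gives 0.36(59+t) = t, so 0.64·t = 0.36×59.
t* = 0.36×59/0.64 = 33.19 min.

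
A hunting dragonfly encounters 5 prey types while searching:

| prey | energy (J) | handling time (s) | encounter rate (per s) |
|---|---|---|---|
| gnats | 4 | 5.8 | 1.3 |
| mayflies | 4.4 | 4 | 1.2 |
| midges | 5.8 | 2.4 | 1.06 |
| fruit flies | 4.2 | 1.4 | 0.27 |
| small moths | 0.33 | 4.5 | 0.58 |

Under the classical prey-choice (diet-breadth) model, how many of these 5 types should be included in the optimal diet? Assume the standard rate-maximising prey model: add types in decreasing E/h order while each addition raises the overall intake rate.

Profitabilities (E/h, J/s): fruit flies 3, midges 2.42, mayflies 1.1, gnats 0.69, small moths 0.0733. Add prey in this order while the next type's profitability exceeds the intake rate on those already taken.
Rate on top 1: 0.8229. midges: 2.42 > 0.8229 → include.
Rate on top 2: 1.857. mayflies: 1.1 < 1.857 → exclude; stop.
Optimal diet: fruit flies, midges — 2 of 5 types.

2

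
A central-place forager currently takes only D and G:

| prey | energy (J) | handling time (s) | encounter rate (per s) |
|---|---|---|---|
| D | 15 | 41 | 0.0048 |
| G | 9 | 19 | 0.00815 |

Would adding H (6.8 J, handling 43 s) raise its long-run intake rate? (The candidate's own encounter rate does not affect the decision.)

Yes

On D and G alone, R = ΣλE/(1+Σλh) = 0.1453/1.352 = 0.1075 J/s.
Profitability of H: 6.8/43 = 0.1581 J/s.
0.1581 > 0.1075, so adding H raises the average — include it.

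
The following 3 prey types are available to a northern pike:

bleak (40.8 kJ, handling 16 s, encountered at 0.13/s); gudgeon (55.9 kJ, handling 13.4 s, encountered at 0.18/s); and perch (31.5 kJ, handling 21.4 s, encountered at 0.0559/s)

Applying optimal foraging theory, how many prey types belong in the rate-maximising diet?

1

Profitabilities (E/h, kJ/s): gudgeon 4.17, bleak 2.55, perch 1.47. Add prey in this order while the next type's profitability exceeds the intake rate on those already taken.
Rate on top 1: 2.949. bleak: 2.55 < 2.949 → exclude; stop.
Optimal diet: gudgeon — 1 of 3 types.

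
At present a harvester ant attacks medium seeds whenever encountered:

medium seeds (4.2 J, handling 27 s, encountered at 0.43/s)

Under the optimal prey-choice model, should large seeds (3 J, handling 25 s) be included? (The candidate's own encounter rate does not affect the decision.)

On medium seeds alone, R = ΣλE/(1+Σλh) = 1.806/12.61 = 0.1432 J/s.
Profitability of large seeds: 3/25 = 0.12 J/s.
0.12 < 0.1432, so adding large seeds would lower the average — exclude it.

No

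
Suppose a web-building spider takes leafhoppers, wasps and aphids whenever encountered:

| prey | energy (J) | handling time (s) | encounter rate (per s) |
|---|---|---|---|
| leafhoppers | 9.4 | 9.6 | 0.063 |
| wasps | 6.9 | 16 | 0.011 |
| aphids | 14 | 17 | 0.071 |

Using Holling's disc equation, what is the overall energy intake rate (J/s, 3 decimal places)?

R = (0.063×9.4 + 0.011×6.9 + 0.071×14) / (1 + 0.063×9.6 + 0.011×16 + 0.071×17) = 1.662/2.988 = 0.5563 J/s.

0.556 J/s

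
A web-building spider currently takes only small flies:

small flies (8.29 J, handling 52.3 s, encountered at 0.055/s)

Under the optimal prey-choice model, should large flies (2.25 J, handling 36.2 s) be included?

No

Intake rate on the current diet: R = (0.055×8.29) / (1 + 0.055×52.3) = 0.4559/3.877 = 0.1176 J/s.
Profitability of large flies: 2.25/36.2 = 0.06215 J/s.
0.06215 < 0.1176, so adding large flies would lower the average — exclude it.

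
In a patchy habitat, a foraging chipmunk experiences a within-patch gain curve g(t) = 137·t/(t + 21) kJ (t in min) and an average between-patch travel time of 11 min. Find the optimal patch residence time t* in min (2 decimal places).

By the marginal value theorem, leave when the instantaneous gain rate g'(t) equals the habitat-wide average g(t)/(T + t).
g'(t) = 137·21/(t + 21)². Setting 137·21/(t+21)² = 137t/[(t+21)(11+t)] gives 21(11+t) = t(t+21), so t² = 21×11 = 231.
t* = √231 = 15.2 min.

15.20 min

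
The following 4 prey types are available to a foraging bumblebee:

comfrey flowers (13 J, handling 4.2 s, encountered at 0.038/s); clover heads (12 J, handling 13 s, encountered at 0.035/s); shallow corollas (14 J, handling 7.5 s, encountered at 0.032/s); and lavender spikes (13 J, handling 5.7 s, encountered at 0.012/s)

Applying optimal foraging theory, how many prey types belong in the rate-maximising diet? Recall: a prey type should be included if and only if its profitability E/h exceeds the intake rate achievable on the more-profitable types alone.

Profitabilities (E/h, J/s): comfrey flowers 3.1, lavender spikes 2.28, shallow corollas 1.87, clover heads 0.923. Add prey in this order while the next type's profitability exceeds the intake rate on those already taken.
Rate on top 1: 0.426. lavender spikes: 2.28 > 0.426 → include.
Rate on top 2: 0.5293. shallow corollas: 1.87 > 0.5293 → include.
Rate on top 3: 0.748. clover heads: 0.923 > 0.748 → include.
Optimal diet: comfrey flowers, lavender spikes, shallow corollas, clover heads — 4 of 4 types.

4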